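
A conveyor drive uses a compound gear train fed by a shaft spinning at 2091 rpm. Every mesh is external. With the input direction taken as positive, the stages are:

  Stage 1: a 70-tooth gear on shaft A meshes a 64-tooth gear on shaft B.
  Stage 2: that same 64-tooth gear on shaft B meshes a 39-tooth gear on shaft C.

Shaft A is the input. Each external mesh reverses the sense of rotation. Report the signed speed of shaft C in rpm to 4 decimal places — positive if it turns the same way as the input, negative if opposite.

+3753.0769 rpm (same as input, |ω| = 3753.0769 rpm)

Stage 1 [70T→64T]: ω = 2091.0000×70/64 = 2287.0312 rpm, dir flips to −; running = −2287.0312
Stage 2 [64T→39T]: ω = 2287.0312×64/39 = 3753.0769 rpm, dir flips to +; running = +3753.0769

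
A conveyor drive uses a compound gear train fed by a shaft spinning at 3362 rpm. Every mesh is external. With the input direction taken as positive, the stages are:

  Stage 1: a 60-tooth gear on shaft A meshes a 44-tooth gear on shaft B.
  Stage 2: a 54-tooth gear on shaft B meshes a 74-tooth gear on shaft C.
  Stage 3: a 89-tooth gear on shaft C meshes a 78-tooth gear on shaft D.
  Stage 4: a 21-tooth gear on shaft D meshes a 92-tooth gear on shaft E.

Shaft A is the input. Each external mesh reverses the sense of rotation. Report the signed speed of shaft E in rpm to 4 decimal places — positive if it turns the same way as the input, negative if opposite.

Stage 1 [60T→44T]: ω = 3362.0000×60/44 = 4584.5455 rpm, dir flips to −; running = −4584.5455
Stage 2 [54T→74T]: ω = 4584.5455×54/74 = 3345.4791 rpm, dir flips to +; running = +3345.4791
Stage 3 [89T→78T]: ω = 3345.4791×89/78 = 3817.2775 rpm, dir flips to −; running = −3817.2775
Stage 4 [21T→92T]: ω = 3817.2775×21/92 = 871.3351 rpm, dir flips to +; running = +871.3351

+871.3351 rpm (same as input, |ω| = 871.3351 rpm)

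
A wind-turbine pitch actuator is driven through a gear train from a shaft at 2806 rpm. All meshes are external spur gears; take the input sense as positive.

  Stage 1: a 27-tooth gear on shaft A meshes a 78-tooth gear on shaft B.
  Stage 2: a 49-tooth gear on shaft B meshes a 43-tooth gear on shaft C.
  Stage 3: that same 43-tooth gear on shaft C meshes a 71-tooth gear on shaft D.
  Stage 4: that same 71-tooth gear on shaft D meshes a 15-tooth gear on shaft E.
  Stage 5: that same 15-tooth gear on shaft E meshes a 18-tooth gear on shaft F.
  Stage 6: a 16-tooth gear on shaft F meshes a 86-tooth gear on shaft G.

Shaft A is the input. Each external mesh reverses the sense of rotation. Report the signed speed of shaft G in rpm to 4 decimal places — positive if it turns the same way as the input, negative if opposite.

Stage 1 [27T→78T]: ω = 2806.0000×27/78 = 971.3077 rpm, dir flips to −; running = −971.3077
Stage 2 [49T→43T]: ω = 971.3077×49/43 = 1106.8390 rpm, dir flips to +; running = +1106.8390
Stage 3 [43T→71T]: ω = 1106.8390×43/71 = 670.3391 rpm, dir flips to −; running = −670.3391
Stage 4 [71T→15T]: ω = 670.3391×71/15 = 3172.9385 rpm, dir flips to +; running = +3172.9385
Stage 5 [15T→18T]: ω = 3172.9385×15/18 = 2644.1154 rpm, dir flips to −; running = −2644.1154
Stage 6 [16T→86T]: ω = 2644.1154×16/86 = 491.9284 rpm, dir flips to +; running = +491.9284

+491.9284 rpm (same as input, |ω| = 491.9284 rpm)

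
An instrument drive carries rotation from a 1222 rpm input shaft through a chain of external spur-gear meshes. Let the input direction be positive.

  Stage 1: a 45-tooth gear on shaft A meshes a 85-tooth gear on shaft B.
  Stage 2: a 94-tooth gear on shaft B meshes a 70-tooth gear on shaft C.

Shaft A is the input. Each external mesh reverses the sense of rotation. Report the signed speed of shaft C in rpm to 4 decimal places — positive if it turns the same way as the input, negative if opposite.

Stage 1 [45T→85T]: ω = 1222.0000×45/85 = 646.9412 rpm, dir flips to −; running = −646.9412
Stage 2 [94T→70T]: ω = 646.9412×94/70 = 868.7496 rpm, dir flips to +; running = +868.7496

+868.7496 rpm (same as input, |ω| = 868.7496 rpm)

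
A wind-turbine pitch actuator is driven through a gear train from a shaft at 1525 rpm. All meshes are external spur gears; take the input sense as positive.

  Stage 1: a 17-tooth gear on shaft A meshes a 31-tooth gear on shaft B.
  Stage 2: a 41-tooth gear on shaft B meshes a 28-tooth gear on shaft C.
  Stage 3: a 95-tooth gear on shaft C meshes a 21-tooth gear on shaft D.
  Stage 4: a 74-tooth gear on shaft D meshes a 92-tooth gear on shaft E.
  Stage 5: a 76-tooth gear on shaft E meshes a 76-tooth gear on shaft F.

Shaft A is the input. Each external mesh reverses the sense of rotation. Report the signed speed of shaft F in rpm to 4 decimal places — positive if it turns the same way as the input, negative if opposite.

Stage 1 [17T→31T]: ω = 1525.0000×17/31 = 836.2903 rpm, dir flips to −; running = −836.2903
Stage 2 [41T→28T]: ω = 836.2903×41/28 = 1224.5680 rpm, dir flips to +; running = +1224.5680
Stage 3 [95T→21T]: ω = 1224.5680×95/21 = 5539.7123 rpm, dir flips to −; running = −5539.7123
Stage 4 [74T→92T]: ω = 5539.7123×74/92 = 4455.8555 rpm, dir flips to +; running = +4455.8555
Stage 5 [76T→76T]: ω = 4455.8555×76/76 = 4455.8555 rpm, dir flips to −; running = −4455.8555

-4455.8555 rpm (opposite to input, |ω| = 4455.8555 rpm)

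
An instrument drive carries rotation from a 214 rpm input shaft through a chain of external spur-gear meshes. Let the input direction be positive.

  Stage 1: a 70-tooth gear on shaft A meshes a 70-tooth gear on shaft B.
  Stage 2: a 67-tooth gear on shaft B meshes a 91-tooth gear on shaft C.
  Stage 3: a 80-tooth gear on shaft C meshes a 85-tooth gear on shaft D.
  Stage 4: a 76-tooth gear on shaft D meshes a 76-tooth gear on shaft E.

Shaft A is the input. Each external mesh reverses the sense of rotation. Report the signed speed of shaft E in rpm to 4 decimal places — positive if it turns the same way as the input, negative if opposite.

+148.2922 rpm (same as input, |ω| = 148.2922 rpm)

Stage 1 [70T→70T]: ω = 214.0000×70/70 = 214.0000 rpm, dir flips to −; running = −214.0000
Stage 2 [67T→91T]: ω = 214.0000×67/91 = 157.5604 rpm, dir flips to +; running = +157.5604
Stage 3 [80T→85T]: ω = 157.5604×80/85 = 148.2922 rpm, dir flips to −; running = −148.2922
Stage 4 [76T→76T]: ω = 148.2922×76/76 = 148.2922 rpm, dir flips to +; running = +148.2922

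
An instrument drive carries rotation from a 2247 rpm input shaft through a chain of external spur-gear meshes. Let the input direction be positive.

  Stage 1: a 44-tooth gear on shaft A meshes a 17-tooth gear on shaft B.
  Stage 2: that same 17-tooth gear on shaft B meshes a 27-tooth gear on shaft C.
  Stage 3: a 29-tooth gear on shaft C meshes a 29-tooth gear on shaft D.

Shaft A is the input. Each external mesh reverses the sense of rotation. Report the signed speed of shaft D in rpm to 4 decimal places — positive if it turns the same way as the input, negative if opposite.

-3661.7778 rpm (opposite to input, |ω| = 3661.7778 rpm)

Stage 1 [44T→17T]: ω = 2247.0000×44/17 = 5815.7647 rpm, dir flips to −; running = −5815.7647
Stage 2 [17T→27T]: ω = 5815.7647×17/27 = 3661.7778 rpm, dir flips to +; running = +3661.7778
Stage 3 [29T→29T]: ω = 3661.7778×29/29 = 3661.7778 rpm, dir flips to −; running = −3661.7778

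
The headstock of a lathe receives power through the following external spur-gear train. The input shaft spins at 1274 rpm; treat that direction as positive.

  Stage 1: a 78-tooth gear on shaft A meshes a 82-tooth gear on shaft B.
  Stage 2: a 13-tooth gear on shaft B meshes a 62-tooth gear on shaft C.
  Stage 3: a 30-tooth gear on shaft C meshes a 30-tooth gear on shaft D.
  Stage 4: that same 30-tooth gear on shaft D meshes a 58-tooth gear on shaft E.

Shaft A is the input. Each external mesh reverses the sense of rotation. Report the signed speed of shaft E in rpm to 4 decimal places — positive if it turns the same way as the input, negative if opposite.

Stage 1 [78T→82T]: ω = 1274.0000×78/82 = 1211.8537 rpm, dir flips to −; running = −1211.8537
Stage 2 [13T→62T]: ω = 1211.8537×13/62 = 254.0983 rpm, dir flips to +; running = +254.0983
Stage 3 [30T→30T]: ω = 254.0983×30/30 = 254.0983 rpm, dir flips to −; running = −254.0983
Stage 4 [30T→58T]: ω = 254.0983×30/58 = 131.4302 rpm, dir flips to +; running = +131.4302

+131.4302 rpm (same as input, |ω| = 131.4302 rpm)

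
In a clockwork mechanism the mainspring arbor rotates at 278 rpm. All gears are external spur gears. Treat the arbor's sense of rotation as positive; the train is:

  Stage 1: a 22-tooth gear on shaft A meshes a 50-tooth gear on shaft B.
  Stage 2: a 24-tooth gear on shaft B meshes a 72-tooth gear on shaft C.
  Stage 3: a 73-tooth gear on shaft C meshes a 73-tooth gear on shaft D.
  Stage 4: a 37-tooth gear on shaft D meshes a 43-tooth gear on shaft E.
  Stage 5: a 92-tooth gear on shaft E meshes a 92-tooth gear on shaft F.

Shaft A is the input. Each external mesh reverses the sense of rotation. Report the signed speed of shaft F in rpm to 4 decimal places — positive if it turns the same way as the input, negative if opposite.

-35.0840 rpm (opposite to input, |ω| = 35.0840 rpm)

Stage 1 [22T→50T]: ω = 278.0000×22/50 = 122.3200 rpm, dir flips to −; running = −122.3200
Stage 2 [24T→72T]: ω = 122.3200×24/72 = 40.7733 rpm, dir flips to +; running = +40.7733
Stage 3 [73T→73T]: ω = 40.7733×73/73 = 40.7733 rpm, dir flips to −; running = −40.7733
Stage 4 [37T→43T]: ω = 40.7733×37/43 = 35.0840 rpm, dir flips to +; running = +35.0840
Stage 5 [92T→92T]: ω = 35.0840×92/92 = 35.0840 rpm, dir flips to −; running = −35.0840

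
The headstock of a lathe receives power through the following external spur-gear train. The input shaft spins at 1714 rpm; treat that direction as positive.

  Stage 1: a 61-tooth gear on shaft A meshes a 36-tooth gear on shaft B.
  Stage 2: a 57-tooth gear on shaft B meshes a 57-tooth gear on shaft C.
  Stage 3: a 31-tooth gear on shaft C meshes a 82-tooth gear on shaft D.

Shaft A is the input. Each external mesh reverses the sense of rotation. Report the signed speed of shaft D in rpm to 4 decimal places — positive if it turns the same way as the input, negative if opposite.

-1097.9587 rpm (opposite to input, |ω| = 1097.9587 rpm)

Stage 1 [61T→36T]: ω = 1714.0000×61/36 = 2904.2778 rpm, dir flips to −; running = −2904.2778
Stage 2 [57T→57T]: ω = 2904.2778×57/57 = 2904.2778 rpm, dir flips to +; running = +2904.2778
Stage 3 [31T→82T]: ω = 2904.2778×31/82 = 1097.9587 rpm, dir flips to −; running = −1097.9587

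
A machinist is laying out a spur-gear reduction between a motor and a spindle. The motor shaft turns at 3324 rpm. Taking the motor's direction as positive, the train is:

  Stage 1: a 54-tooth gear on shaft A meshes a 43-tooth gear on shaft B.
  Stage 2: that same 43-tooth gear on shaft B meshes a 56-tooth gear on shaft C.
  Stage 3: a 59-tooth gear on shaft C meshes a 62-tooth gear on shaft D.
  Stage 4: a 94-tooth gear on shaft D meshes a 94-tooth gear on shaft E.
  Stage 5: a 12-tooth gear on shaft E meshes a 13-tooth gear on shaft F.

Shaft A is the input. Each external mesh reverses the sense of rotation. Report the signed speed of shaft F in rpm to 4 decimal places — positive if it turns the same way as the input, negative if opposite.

-2815.5611 rpm (opposite to input, |ω| = 2815.5611 rpm)

Stage 1 [54T→43T]: ω = 3324.0000×54/43 = 4174.3256 rpm, dir flips to −; running = −4174.3256
Stage 2 [43T→56T]: ω = 4174.3256×43/56 = 3205.2857 rpm, dir flips to +; running = +3205.2857
Stage 3 [59T→62T]: ω = 3205.2857×59/62 = 3050.1912 rpm, dir flips to −; running = −3050.1912
Stage 4 [94T→94T]: ω = 3050.1912×94/94 = 3050.1912 rpm, dir flips to +; running = +3050.1912
Stage 5 [12T→13T]: ω = 3050.1912×12/13 = 2815.5611 rpm, dir flips to −; running = −2815.5611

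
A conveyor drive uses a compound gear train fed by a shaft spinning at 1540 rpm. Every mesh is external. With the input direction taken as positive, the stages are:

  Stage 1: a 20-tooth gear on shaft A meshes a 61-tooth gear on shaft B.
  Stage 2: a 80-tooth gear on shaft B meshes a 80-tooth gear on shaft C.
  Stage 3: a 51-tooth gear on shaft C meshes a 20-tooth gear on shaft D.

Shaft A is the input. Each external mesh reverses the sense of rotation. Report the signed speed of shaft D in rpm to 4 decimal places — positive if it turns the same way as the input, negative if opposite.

Stage 1 [20T→61T]: ω = 1540.0000×20/61 = 504.9180 rpm, dir flips to −; running = −504.9180
Stage 2 [80T→80T]: ω = 504.9180×80/80 = 504.9180 rpm, dir flips to +; running = +504.9180
Stage 3 [51T→20T]: ω = 504.9180×51/20 = 1287.5410 rpm, dir flips to −; running = −1287.5410

-1287.5410 rpm (opposite to input, |ω| = 1287.5410 rpm)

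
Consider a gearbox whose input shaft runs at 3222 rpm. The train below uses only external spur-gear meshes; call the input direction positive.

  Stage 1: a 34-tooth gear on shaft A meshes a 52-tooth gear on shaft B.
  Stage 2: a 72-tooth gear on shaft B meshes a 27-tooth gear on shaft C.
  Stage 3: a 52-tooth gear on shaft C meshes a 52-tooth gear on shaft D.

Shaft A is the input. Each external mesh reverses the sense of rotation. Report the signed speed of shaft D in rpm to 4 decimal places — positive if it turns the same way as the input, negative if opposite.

-5617.8462 rpm (opposite to input, |ω| = 5617.8462 rpm)

Stage 1 [34T→52T]: ω = 3222.0000×34/52 = 2106.6923 rpm, dir flips to −; running = −2106.6923
Stage 2 [72T→27T]: ω = 2106.6923×72/27 = 5617.8462 rpm, dir flips to +; running = +5617.8462
Stage 3 [52T→52T]: ω = 5617.8462×52/52 = 5617.8462 rpm, dir flips to −; running = −5617.8462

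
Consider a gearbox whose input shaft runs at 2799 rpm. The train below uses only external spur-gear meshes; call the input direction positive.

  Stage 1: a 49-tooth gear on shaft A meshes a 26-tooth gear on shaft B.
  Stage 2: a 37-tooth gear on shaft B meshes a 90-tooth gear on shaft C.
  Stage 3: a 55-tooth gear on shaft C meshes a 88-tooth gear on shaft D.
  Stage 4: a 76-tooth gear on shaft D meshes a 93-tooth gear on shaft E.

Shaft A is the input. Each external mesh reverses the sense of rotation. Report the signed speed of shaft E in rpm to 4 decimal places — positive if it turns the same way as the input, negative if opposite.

+1107.6320 rpm (same as input, |ω| = 1107.6320 rpm)

Stage 1 [49T→26T]: ω = 2799.0000×49/26 = 5275.0385 rpm, dir flips to −; running = −5275.0385
Stage 2 [37T→90T]: ω = 5275.0385×37/90 = 2168.6269 rpm, dir flips to +; running = +2168.6269
Stage 3 [55T→88T]: ω = 2168.6269×55/88 = 1355.3918 rpm, dir flips to −; running = −1355.3918
Stage 4 [76T→93T]: ω = 1355.3918×76/93 = 1107.6320 rpm, dir flips to +; running = +1107.6320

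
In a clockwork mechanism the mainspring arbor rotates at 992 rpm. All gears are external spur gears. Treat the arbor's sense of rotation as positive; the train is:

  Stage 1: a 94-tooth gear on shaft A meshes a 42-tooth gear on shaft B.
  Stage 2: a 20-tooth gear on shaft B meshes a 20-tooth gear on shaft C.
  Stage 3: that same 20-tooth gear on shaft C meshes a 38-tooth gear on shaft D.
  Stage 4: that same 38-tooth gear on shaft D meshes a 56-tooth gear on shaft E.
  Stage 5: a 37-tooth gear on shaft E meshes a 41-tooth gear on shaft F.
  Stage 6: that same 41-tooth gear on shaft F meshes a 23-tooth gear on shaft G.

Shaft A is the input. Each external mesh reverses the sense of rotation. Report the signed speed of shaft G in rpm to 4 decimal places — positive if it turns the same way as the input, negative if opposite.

+1275.5753 rpm (same as input, |ω| = 1275.5753 rpm)

Stage 1 [94T→42T]: ω = 992.0000×94/42 = 2220.1905 rpm, dir flips to −; running = −2220.1905
Stage 2 [20T→20T]: ω = 2220.1905×20/20 = 2220.1905 rpm, dir flips to +; running = +2220.1905
Stage 3 [20T→38T]: ω = 2220.1905×20/38 = 1168.5213 rpm, dir flips to −; running = −1168.5213
Stage 4 [38T→56T]: ω = 1168.5213×38/56 = 792.9252 rpm, dir flips to +; running = +792.9252
Stage 5 [37T→41T]: ω = 792.9252×37/41 = 715.5666 rpm, dir flips to −; running = −715.5666
Stage 6 [41T→23T]: ω = 715.5666×41/23 = 1275.5753 rpm, dir flips to +; running = +1275.5753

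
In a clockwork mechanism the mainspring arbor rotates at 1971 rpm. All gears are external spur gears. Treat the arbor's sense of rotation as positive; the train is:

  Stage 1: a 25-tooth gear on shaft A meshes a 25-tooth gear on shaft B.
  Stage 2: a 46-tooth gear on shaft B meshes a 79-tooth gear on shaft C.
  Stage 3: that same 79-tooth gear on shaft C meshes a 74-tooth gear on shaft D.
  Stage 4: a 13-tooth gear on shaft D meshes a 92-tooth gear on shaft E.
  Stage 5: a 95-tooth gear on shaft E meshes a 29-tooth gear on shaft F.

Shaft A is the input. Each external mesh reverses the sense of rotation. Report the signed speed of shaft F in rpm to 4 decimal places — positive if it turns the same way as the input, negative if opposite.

Stage 1 [25T→25T]: ω = 1971.0000×25/25 = 1971.0000 rpm, dir flips to −; running = −1971.0000
Stage 2 [46T→79T]: ω = 1971.0000×46/79 = 1147.6709 rpm, dir flips to +; running = +1147.6709
Stage 3 [79T→74T]: ω = 1147.6709×79/74 = 1225.2162 rpm, dir flips to −; running = −1225.2162
Stage 4 [13T→92T]: ω = 1225.2162×13/92 = 173.1284 rpm, dir flips to +; running = +173.1284
Stage 5 [95T→29T]: ω = 173.1284×95/29 = 567.1447 rpm, dir flips to −; running = −567.1447

-567.1447 rpm (opposite to input, |ω| = 567.1447 rpm)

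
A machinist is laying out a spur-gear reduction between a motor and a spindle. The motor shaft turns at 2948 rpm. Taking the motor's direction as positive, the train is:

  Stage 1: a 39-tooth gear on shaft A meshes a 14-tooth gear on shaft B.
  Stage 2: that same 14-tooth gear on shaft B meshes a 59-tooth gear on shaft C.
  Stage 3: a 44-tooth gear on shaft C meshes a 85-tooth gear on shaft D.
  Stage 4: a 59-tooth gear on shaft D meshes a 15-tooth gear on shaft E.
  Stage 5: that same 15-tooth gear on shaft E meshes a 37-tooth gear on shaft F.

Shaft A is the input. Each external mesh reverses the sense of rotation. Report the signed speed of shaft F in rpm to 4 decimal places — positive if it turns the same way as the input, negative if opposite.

Stage 1 [39T→14T]: ω = 2948.0000×39/14 = 8212.2857 rpm, dir flips to −; running = −8212.2857
Stage 2 [14T→59T]: ω = 8212.2857×14/59 = 1948.6780 rpm, dir flips to +; running = +1948.6780
Stage 3 [44T→85T]: ω = 1948.6780×44/85 = 1008.7274 rpm, dir flips to −; running = −1008.7274
Stage 4 [59T→15T]: ω = 1008.7274×59/15 = 3967.6612 rpm, dir flips to +; running = +3967.6612
Stage 5 [15T→37T]: ω = 3967.6612×15/37 = 1608.5113 rpm, dir flips to −; running = −1608.5113

-1608.5113 rpm (opposite to input, |ω| = 1608.5113 rpm)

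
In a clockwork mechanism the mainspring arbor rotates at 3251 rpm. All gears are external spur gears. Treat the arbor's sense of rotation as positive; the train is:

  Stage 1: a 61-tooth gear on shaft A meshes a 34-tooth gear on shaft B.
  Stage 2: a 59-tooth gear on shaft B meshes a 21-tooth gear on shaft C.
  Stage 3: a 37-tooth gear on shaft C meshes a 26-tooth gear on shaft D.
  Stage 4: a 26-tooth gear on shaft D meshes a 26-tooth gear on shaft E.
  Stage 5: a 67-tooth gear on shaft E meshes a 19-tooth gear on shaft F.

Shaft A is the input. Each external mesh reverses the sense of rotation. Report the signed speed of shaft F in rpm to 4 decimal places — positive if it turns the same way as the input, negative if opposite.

-82233.7665 rpm (opposite to input, |ω| = 82233.7665 rpm)

Stage 1 [61T→34T]: ω = 3251.0000×61/34 = 5832.6765 rpm, dir flips to −; running = −5832.6765
Stage 2 [59T→21T]: ω = 5832.6765×59/21 = 16387.0434 rpm, dir flips to +; running = +16387.0434
Stage 3 [37T→26T]: ω = 16387.0434×37/26 = 23320.0233 rpm, dir flips to −; running = −23320.0233
Stage 4 [26T→26T]: ω = 23320.0233×26/26 = 23320.0233 rpm, dir flips to +; running = +23320.0233
Stage 5 [67T→19T]: ω = 23320.0233×67/19 = 82233.7665 rpm, dir flips to −; running = −82233.7665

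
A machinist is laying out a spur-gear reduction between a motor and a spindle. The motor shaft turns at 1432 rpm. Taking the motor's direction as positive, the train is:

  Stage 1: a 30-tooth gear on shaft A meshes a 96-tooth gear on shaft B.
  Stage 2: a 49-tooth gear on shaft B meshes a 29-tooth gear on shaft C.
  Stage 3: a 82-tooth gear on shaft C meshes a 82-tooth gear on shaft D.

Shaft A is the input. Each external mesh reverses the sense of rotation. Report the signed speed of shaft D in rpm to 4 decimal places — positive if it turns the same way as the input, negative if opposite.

Stage 1 [30T→96T]: ω = 1432.0000×30/96 = 447.5000 rpm, dir flips to −; running = −447.5000
Stage 2 [49T→29T]: ω = 447.5000×49/29 = 756.1207 rpm, dir flips to +; running = +756.1207
Stage 3 [82T→82T]: ω = 756.1207×82/82 = 756.1207 rpm, dir flips to −; running = −756.1207

-756.1207 rpm (opposite to input, |ω| = 756.1207 rpm)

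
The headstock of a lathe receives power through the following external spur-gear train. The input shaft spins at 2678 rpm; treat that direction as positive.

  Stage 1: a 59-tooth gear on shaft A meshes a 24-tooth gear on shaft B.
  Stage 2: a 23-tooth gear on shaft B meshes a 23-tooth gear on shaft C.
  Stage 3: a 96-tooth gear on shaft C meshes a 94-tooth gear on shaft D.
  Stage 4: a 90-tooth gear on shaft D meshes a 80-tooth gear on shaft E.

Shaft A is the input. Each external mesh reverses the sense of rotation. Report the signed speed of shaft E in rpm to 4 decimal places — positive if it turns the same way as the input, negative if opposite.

Stage 1 [59T→24T]: ω = 2678.0000×59/24 = 6583.4167 rpm, dir flips to −; running = −6583.4167
Stage 2 [23T→23T]: ω = 6583.4167×23/23 = 6583.4167 rpm, dir flips to +; running = +6583.4167
Stage 3 [96T→94T]: ω = 6583.4167×96/94 = 6723.4894 rpm, dir flips to −; running = −6723.4894
Stage 4 [90T→80T]: ω = 6723.4894×90/80 = 7563.9255 rpm, dir flips to +; running = +7563.9255

+7563.9255 rpm (same as input, |ω| = 7563.9255 rpm)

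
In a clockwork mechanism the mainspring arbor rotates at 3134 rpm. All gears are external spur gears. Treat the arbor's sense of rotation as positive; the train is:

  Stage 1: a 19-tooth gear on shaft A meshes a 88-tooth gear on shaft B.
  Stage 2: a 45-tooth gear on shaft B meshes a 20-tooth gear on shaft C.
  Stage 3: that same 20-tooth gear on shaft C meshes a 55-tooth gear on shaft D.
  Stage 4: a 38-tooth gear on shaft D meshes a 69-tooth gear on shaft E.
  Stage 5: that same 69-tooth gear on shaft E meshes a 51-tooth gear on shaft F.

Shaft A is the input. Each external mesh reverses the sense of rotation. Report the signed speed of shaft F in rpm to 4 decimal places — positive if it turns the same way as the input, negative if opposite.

Stage 1 [19T→88T]: ω = 3134.0000×19/88 = 676.6591 rpm, dir flips to −; running = −676.6591
Stage 2 [45T→20T]: ω = 676.6591×45/20 = 1522.4830 rpm, dir flips to +; running = +1522.4830
Stage 3 [20T→55T]: ω = 1522.4830×20/55 = 553.6302 rpm, dir flips to −; running = −553.6302
Stage 4 [38T→69T]: ω = 553.6302×38/69 = 304.8978 rpm, dir flips to +; running = +304.8978
Stage 5 [69T→51T]: ω = 304.8978×69/51 = 412.5088 rpm, dir flips to −; running = −412.5088

-412.5088 rpm (opposite to input, |ω| = 412.5088 rpm)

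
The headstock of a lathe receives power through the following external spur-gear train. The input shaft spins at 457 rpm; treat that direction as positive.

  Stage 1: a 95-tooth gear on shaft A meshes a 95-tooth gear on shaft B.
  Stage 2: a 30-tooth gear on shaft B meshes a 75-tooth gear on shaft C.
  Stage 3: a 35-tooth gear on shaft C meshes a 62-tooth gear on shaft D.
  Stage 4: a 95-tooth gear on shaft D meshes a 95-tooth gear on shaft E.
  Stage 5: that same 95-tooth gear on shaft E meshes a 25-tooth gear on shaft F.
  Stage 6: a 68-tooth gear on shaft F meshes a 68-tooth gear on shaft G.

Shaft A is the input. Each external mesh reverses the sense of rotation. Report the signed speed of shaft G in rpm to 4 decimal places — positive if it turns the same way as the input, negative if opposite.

Stage 1 [95T→95T]: ω = 457.0000×95/95 = 457.0000 rpm, dir flips to −; running = −457.0000
Stage 2 [30T→75T]: ω = 457.0000×30/75 = 182.8000 rpm, dir flips to +; running = +182.8000
Stage 3 [35T→62T]: ω = 182.8000×35/62 = 103.1935 rpm, dir flips to −; running = −103.1935
Stage 4 [95T→95T]: ω = 103.1935×95/95 = 103.1935 rpm, dir flips to +; running = +103.1935
Stage 5 [95T→25T]: ω = 103.1935×95/25 = 392.1355 rpm, dir flips to −; running = −392.1355
Stage 6 [68T→68T]: ω = 392.1355×68/68 = 392.1355 rpm, dir flips to +; running = +392.1355

+392.1355 rpm (same as input, |ω| = 392.1355 rpm)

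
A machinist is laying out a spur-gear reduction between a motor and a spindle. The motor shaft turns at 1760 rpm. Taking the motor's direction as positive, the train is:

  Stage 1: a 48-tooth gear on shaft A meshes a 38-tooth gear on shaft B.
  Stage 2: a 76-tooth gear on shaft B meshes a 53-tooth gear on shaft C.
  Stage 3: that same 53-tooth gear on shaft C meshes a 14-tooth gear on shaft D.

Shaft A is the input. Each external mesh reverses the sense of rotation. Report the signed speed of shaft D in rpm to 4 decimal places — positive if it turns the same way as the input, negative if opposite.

Stage 1 [48T→38T]: ω = 1760.0000×48/38 = 2223.1579 rpm, dir flips to −; running = −2223.1579
Stage 2 [76T→53T]: ω = 2223.1579×76/53 = 3187.9245 rpm, dir flips to +; running = +3187.9245
Stage 3 [53T→14T]: ω = 3187.9245×53/14 = 12068.5714 rpm, dir flips to −; running = −12068.5714

-12068.5714 rpm (opposite to input, |ω| = 12068.5714 rpm)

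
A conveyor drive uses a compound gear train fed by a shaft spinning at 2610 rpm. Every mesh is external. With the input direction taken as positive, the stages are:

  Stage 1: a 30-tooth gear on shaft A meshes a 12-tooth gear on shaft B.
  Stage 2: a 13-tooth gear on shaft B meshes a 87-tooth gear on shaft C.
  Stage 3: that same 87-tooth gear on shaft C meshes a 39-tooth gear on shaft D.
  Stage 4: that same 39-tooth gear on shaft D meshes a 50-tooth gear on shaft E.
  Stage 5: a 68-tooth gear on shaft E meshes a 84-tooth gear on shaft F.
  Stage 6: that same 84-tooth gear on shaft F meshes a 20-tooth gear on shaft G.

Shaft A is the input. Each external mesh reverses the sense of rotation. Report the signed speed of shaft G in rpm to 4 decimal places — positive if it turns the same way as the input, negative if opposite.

+5768.1000 rpm (same as input, |ω| = 5768.1000 rpm)

Stage 1 [30T→12T]: ω = 2610.0000×30/12 = 6525.0000 rpm, dir flips to −; running = −6525.0000
Stage 2 [13T→87T]: ω = 6525.0000×13/87 = 975.0000 rpm, dir flips to +; running = +975.0000
Stage 3 [87T→39T]: ω = 975.0000×87/39 = 2175.0000 rpm, dir flips to −; running = −2175.0000
Stage 4 [39T→50T]: ω = 2175.0000×39/50 = 1696.5000 rpm, dir flips to +; running = +1696.5000
Stage 5 [68T→84T]: ω = 1696.5000×68/84 = 1373.3571 rpm, dir flips to −; running = −1373.3571
Stage 6 [84T→20T]: ω = 1373.3571×84/20 = 5768.1000 rpm, dir flips to +; running = +5768.1000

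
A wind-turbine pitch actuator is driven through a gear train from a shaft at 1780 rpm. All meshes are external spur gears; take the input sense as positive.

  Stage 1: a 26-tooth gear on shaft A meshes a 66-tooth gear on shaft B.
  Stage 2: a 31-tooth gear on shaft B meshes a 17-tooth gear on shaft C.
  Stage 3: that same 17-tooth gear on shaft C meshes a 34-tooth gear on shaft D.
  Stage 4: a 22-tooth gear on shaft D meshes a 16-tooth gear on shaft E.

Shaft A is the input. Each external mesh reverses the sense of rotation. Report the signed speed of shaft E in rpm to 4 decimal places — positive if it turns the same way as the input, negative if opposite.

+879.0931 rpm (same as input, |ω| = 879.0931 rpm)

Stage 1 [26T→66T]: ω = 1780.0000×26/66 = 701.2121 rpm, dir flips to −; running = −701.2121
Stage 2 [31T→17T]: ω = 701.2121×31/17 = 1278.6809 rpm, dir flips to +; running = +1278.6809
Stage 3 [17T→34T]: ω = 1278.6809×17/34 = 639.3405 rpm, dir flips to −; running = −639.3405
Stage 4 [22T→16T]: ω = 639.3405×22/16 = 879.0931 rpm, dir flips to +; running = +879.0931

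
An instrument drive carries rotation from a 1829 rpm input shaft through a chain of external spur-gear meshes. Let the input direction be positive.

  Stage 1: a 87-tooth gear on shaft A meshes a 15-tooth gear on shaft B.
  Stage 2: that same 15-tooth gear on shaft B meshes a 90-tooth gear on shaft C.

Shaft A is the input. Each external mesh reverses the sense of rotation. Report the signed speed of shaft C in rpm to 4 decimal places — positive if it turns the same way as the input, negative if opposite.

Stage 1 [87T→15T]: ω = 1829.0000×87/15 = 10608.2000 rpm, dir flips to −; running = −10608.2000
Stage 2 [15T→90T]: ω = 10608.2000×15/90 = 1768.0333 rpm, dir flips to +; running = +1768.0333

+1768.0333 rpm (same as input, |ω| = 1768.0333 rpm)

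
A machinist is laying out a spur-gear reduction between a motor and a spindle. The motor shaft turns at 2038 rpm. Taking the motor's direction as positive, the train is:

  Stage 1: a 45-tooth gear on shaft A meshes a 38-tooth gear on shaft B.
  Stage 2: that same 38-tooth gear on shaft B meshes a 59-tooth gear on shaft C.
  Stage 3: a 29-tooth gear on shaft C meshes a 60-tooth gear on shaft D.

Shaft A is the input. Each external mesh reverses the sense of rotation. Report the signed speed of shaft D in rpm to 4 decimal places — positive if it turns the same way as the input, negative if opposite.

-751.2966 rpm (opposite to input, |ω| = 751.2966 rpm)

Stage 1 [45T→38T]: ω = 2038.0000×45/38 = 2413.4211 rpm, dir flips to −; running = −2413.4211
Stage 2 [38T→59T]: ω = 2413.4211×38/59 = 1554.4068 rpm, dir flips to +; running = +1554.4068
Stage 3 [29T→60T]: ω = 1554.4068×29/60 = 751.2966 rpm, dir flips to −; running = −751.2966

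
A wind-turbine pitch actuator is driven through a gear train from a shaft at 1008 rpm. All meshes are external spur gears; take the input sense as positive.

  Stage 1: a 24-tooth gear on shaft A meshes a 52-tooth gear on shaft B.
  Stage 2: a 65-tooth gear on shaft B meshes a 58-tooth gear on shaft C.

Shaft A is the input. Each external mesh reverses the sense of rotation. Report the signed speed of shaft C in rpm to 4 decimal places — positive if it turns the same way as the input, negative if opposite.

+521.3793 rpm (same as input, |ω| = 521.3793 rpm)

Stage 1 [24T→52T]: ω = 1008.0000×24/52 = 465.2308 rpm, dir flips to −; running = −465.2308
Stage 2 [65T→58T]: ω = 465.2308×65/58 = 521.3793 rpm, dir flips to +; running = +521.3793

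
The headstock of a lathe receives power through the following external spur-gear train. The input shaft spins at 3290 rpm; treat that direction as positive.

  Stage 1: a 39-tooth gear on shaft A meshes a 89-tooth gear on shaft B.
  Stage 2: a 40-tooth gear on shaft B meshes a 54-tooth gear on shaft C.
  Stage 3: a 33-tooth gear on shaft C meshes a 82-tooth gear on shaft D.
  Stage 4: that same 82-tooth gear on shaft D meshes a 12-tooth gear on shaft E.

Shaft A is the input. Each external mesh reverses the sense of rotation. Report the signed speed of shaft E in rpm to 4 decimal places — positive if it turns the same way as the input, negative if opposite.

+2936.7665 rpm (same as input, |ω| = 2936.7665 rpm)

Stage 1 [39T→89T]: ω = 3290.0000×39/89 = 1441.6854 rpm, dir flips to −; running = −1441.6854
Stage 2 [40T→54T]: ω = 1441.6854×40/54 = 1067.9151 rpm, dir flips to +; running = +1067.9151
Stage 3 [33T→82T]: ω = 1067.9151×33/82 = 429.7707 rpm, dir flips to −; running = −429.7707
Stage 4 [82T→12T]: ω = 429.7707×82/12 = 2936.7665 rpm, dir flips to +; running = +2936.7665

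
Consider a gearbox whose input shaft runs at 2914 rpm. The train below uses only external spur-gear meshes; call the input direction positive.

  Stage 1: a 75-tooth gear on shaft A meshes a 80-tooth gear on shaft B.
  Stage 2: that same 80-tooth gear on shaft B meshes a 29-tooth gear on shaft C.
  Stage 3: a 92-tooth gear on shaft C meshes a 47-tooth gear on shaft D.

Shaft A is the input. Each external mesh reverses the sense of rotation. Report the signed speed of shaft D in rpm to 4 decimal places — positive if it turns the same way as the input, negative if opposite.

Stage 1 [75T→80T]: ω = 2914.0000×75/80 = 2731.8750 rpm, dir flips to −; running = −2731.8750
Stage 2 [80T→29T]: ω = 2731.8750×80/29 = 7536.2069 rpm, dir flips to +; running = +7536.2069
Stage 3 [92T→47T]: ω = 7536.2069×92/47 = 14751.7241 rpm, dir flips to −; running = −14751.7241

-14751.7241 rpm (opposite to input, |ω| = 14751.7241 rpm)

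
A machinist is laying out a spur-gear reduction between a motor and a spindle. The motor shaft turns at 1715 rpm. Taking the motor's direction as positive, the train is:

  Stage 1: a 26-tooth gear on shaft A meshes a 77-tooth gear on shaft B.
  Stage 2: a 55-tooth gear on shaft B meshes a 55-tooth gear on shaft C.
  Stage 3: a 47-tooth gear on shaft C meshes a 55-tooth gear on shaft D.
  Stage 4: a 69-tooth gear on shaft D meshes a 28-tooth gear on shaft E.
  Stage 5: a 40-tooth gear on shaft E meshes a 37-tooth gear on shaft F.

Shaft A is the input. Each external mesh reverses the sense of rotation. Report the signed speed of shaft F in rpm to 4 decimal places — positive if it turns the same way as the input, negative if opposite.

Stage 1 [26T→77T]: ω = 1715.0000×26/77 = 579.0909 rpm, dir flips to −; running = −579.0909
Stage 2 [55T→55T]: ω = 579.0909×55/55 = 579.0909 rpm, dir flips to +; running = +579.0909
Stage 3 [47T→55T]: ω = 579.0909×47/55 = 494.8595 rpm, dir flips to −; running = −494.8595
Stage 4 [69T→28T]: ω = 494.8595×69/28 = 1219.4752 rpm, dir flips to +; running = +1219.4752
Stage 5 [40T→37T]: ω = 1219.4752×40/37 = 1318.3516 rpm, dir flips to −; running = −1318.3516

-1318.3516 rpm (opposite to input, |ω| = 1318.3516 rpm)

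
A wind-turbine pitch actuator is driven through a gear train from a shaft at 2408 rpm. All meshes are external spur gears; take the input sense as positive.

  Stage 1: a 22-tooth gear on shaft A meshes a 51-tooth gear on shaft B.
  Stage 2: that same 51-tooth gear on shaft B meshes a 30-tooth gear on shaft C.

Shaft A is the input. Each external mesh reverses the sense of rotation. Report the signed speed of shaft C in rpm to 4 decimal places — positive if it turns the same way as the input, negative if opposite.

+1765.8667 rpm (same as input, |ω| = 1765.8667 rpm)

Stage 1 [22T→51T]: ω = 2408.0000×22/51 = 1038.7451 rpm, dir flips to −; running = −1038.7451
Stage 2 [51T→30T]: ω = 1038.7451×51/30 = 1765.8667 rpm, dir flips to +; running = +1765.8667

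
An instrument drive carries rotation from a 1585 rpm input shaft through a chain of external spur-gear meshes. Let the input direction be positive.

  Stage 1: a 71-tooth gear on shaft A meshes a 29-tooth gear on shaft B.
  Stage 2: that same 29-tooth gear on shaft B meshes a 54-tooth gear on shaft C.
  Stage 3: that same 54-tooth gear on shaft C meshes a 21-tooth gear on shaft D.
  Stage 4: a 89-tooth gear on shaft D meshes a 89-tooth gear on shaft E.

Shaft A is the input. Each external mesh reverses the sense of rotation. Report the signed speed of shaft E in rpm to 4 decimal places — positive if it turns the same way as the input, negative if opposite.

Stage 1 [71T→29T]: ω = 1585.0000×71/29 = 3880.5172 rpm, dir flips to −; running = −3880.5172
Stage 2 [29T→54T]: ω = 3880.5172×29/54 = 2083.9815 rpm, dir flips to +; running = +2083.9815
Stage 3 [54T→21T]: ω = 2083.9815×54/21 = 5358.8095 rpm, dir flips to −; running = −5358.8095
Stage 4 [89T→89T]: ω = 5358.8095×89/89 = 5358.8095 rpm, dir flips to +; running = +5358.8095

+5358.8095 rpm (same as input, |ω| = 5358.8095 rpm)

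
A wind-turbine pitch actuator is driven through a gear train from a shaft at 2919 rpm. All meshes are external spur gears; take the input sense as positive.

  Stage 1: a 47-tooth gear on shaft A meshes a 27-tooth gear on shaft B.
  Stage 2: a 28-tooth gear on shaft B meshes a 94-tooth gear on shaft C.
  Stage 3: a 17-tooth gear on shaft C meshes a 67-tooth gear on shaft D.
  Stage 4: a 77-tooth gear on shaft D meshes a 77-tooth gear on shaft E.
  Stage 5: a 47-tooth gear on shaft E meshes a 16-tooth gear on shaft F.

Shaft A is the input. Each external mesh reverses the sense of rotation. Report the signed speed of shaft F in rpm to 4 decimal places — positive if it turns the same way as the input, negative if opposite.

-1128.1072 rpm (opposite to input, |ω| = 1128.1072 rpm)

Stage 1 [47T→27T]: ω = 2919.0000×47/27 = 5081.2222 rpm, dir flips to −; running = −5081.2222
Stage 2 [28T→94T]: ω = 5081.2222×28/94 = 1513.5556 rpm, dir flips to +; running = +1513.5556
Stage 3 [17T→67T]: ω = 1513.5556×17/67 = 384.0365 rpm, dir flips to −; running = −384.0365
Stage 4 [77T→77T]: ω = 384.0365×77/77 = 384.0365 rpm, dir flips to +; running = +384.0365
Stage 5 [47T→16T]: ω = 384.0365×47/16 = 1128.1072 rpm, dir flips to −; running = −1128.1072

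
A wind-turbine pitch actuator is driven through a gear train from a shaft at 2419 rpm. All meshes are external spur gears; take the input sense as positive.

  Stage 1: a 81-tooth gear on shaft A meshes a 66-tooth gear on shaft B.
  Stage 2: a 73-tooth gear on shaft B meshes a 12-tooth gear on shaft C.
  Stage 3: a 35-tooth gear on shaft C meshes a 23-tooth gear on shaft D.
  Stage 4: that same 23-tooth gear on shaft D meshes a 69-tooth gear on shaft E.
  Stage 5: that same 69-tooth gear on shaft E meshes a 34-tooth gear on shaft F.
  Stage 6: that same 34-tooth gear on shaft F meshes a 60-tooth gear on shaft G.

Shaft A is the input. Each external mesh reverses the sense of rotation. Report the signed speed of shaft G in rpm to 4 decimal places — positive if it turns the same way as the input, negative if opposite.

Stage 1 [81T→66T]: ω = 2419.0000×81/66 = 2968.7727 rpm, dir flips to −; running = −2968.7727
Stage 2 [73T→12T]: ω = 2968.7727×73/12 = 18060.0341 rpm, dir flips to +; running = +18060.0341
Stage 3 [35T→23T]: ω = 18060.0341×35/23 = 27482.6606 rpm, dir flips to −; running = −27482.6606
Stage 4 [23T→69T]: ω = 27482.6606×23/69 = 9160.8869 rpm, dir flips to +; running = +9160.8869
Stage 5 [69T→34T]: ω = 9160.8869×69/34 = 18591.2116 rpm, dir flips to −; running = −18591.2116
Stage 6 [34T→60T]: ω = 18591.2116×34/60 = 10535.0199 rpm, dir flips to +; running = +10535.0199

+10535.0199 rpm (same as input, |ω| = 10535.0199 rpm)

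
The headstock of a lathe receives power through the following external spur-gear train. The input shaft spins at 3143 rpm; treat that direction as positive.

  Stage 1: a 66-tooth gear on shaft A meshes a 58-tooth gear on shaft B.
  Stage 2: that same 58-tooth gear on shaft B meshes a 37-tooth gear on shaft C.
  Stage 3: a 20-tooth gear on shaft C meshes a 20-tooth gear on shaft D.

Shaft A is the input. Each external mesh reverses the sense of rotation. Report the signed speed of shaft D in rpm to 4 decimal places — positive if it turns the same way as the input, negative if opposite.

-5606.4324 rpm (opposite to input, |ω| = 5606.4324 rpm)

Stage 1 [66T→58T]: ω = 3143.0000×66/58 = 3576.5172 rpm, dir flips to −; running = −3576.5172
Stage 2 [58T→37T]: ω = 3576.5172×58/37 = 5606.4324 rpm, dir flips to +; running = +5606.4324
Stage 3 [20T→20T]: ω = 5606.4324×20/20 = 5606.4324 rpm, dir flips to −; running = −5606.4324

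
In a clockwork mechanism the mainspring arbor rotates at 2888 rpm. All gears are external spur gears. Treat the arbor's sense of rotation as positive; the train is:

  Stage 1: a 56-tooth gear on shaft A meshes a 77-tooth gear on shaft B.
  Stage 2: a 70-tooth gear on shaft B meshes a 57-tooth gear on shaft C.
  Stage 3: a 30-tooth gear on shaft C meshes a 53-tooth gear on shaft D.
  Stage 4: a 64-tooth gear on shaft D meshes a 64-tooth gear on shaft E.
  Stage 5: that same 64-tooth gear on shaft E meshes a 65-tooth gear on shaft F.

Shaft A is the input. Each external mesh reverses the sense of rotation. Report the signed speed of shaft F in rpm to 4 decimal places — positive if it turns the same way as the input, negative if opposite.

Stage 1 [56T→77T]: ω = 2888.0000×56/77 = 2100.3636 rpm, dir flips to −; running = −2100.3636
Stage 2 [70T→57T]: ω = 2100.3636×70/57 = 2579.3939 rpm, dir flips to +; running = +2579.3939
Stage 3 [30T→53T]: ω = 2579.3939×30/53 = 1460.0343 rpm, dir flips to −; running = −1460.0343
Stage 4 [64T→64T]: ω = 1460.0343×64/64 = 1460.0343 rpm, dir flips to +; running = +1460.0343
Stage 5 [64T→65T]: ω = 1460.0343×64/65 = 1437.5722 rpm, dir flips to −; running = −1437.5722

-1437.5722 rpm (opposite to input, |ω| = 1437.5722 rpm)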